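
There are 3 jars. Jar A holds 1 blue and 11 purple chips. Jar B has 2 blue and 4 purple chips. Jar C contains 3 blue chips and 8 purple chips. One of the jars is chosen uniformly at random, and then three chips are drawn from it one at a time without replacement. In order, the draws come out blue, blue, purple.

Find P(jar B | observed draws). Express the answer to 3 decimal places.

For each hypothesis, P(data | H) works out to: P(data | jar A) = (1/12)(0/11) = 0; P(data | jar B) = (2/6)(1/5)(4/4) = 1/15; P(data | jar C) = (3/11)(2/10)(8/9) = 8/165.
The prior-weighted likelihoods are 1/3 · 0 = 0, 1/3 · 1/15 = 1/45, 1/3 · 8/165 = 8/495; these sum to 19/495.
So P(jar B | data) = (1/45) / (19/495) = 11/19.

0.579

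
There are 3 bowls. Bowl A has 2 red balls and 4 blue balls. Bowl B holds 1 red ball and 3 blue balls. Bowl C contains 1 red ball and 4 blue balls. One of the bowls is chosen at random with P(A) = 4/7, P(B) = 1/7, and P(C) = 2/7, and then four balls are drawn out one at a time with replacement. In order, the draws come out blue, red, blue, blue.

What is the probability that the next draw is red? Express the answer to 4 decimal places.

The likelihood of the observed sequence under each hypothesis: P(data | bowl A) = (4/6)(2/6)(4/6)(4/6) = 0.098765; P(data | bowl B) = (3/4)(1/4)(3/4)(3/4) = 0.10547; P(data | bowl C) = (4/5)(1/5)(4/5)(4/5) = 0.1024.
Weighting by the prior gives 4/7 · 0.098765 = 0.056437, 1/7 · 0.10547 = 0.015067, 2/7 · 0.1024 = 0.029257; summing to 0.10076.
Normalising, the posterior is P(bowl A | data) = 0.56011, P(bowl B | data) = 0.14953, P(bowl C | data) = 0.29036.
Averaging over the posterior, P(red next | data) = (1/3)(0.56011) + (1/4)(0.14953) + (1/5)(0.29036) = 0.28216.

0.2822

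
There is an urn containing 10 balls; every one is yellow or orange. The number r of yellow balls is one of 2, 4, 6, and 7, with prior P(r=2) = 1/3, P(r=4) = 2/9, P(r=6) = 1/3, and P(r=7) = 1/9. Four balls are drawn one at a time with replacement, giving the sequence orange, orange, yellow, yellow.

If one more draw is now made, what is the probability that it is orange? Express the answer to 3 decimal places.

0.521

Under each hypothesis, the probability of the observed sequence is: P(data | r = 2) = (8/10)(8/10)(2/10)(2/10) = 0.0256; P(data | r = 4) = (6/10)(6/10)(4/10)(4/10) = 0.0576; P(data | r = 6) = (4/10)(4/10)(6/10)(6/10) = 0.0576; P(data | r = 7) = (3/10)(3/10)(7/10)(7/10) = 0.0441.
The prior-weighted likelihoods are 1/3 · 0.0256 = 0.0085333, 2/9 · 0.0576 = 0.0128, 1/3 · 0.0576 = 0.0192, 1/9 · 0.0441 = 0.0049; with total 0.045433.
Dividing through by the total gives posterior P(r = 2 | data) = 0.18782, P(r = 4 | data) = 0.28173, P(r = 6 | data) = 0.4226, P(r = 7 | data) = 0.10785.
The predictive probability is P(orange next | data) = (4/5)(0.18782) + (3/5)(0.28173) + (2/5)(0.4226) + (3/10)(0.10785) = 0.52069.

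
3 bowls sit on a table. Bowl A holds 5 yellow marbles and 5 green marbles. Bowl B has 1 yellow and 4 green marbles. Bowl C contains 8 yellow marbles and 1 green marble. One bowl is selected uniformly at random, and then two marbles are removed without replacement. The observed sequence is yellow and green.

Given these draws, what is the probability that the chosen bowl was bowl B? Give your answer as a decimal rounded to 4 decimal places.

Compute the likelihood of the observed sequence for each case: P(data | bowl A) = (5/10)(5/9) = 5/18; P(data | bowl B) = (1/5)(4/4) = 1/5; P(data | bowl C) = (8/9)(1/8) = 1/9.
The prior-weighted likelihoods are 1/3 · 5/18 = 5/54, 1/3 · 1/5 = 1/15, 1/3 · 1/9 = 1/27; summing to 53/270.
Therefore the posterior P(bowl B | data) = (1/15) / (53/270) = 18/53.

0.3396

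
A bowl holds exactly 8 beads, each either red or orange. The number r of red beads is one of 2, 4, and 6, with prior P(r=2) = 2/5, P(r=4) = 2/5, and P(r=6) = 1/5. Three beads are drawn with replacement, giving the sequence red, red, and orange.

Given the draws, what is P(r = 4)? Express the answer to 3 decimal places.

0.516

The likelihood of the observed sequence under each hypothesis: P(data | r = 2) = (2/8)(2/8)(6/8) = 3/64; P(data | r = 4) = (4/8)(4/8)(4/8) = 1/8; P(data | r = 6) = (6/8)(6/8)(2/8) = 9/64.
Weighting by the prior gives 2/5 · 3/64 = 3/160, 2/5 · 1/8 = 1/20, 1/5 · 9/64 = 9/320; with total 31/320.
Hence P(r = 4 | data) = (1/20) / (31/320) = 16/31.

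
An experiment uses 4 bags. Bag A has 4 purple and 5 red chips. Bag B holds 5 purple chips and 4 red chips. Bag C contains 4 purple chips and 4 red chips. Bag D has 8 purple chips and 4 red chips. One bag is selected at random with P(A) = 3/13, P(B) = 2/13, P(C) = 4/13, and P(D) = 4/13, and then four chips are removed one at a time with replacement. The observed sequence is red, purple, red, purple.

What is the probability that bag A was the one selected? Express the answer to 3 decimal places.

Under each hypothesis, the probability of the observed sequence is: P(data | bag A) = (5/9)(4/9)(5/9)(4/9) = 0.060966; P(data | bag B) = (4/9)(5/9)(4/9)(5/9) = 0.060966; P(data | bag C) = (4/8)(4/8)(4/8)(4/8) = 0.0625; P(data | bag D) = (4/12)(8/12)(4/12)(8/12) = 0.049383.
Weighting by the prior gives 3/13 · 0.060966 = 0.014069, 2/13 · 0.060966 = 0.0093794, 4/13 · 0.0625 = 0.019231, 4/13 · 0.049383 = 0.015195; these sum to 0.057874.
Hence P(bag A | data) = (0.014069) / (0.057874) = 0.2431.

0.243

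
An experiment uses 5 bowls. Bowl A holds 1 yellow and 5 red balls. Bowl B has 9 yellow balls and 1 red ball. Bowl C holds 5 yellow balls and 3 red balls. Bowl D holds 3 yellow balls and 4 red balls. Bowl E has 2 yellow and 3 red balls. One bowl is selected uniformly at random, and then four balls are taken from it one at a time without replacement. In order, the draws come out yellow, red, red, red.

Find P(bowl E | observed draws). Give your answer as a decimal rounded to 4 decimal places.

0.2701

Under each hypothesis, the probability of the observed sequence is: P(data | bowl A) = (1/6)(5/5)(4/4)(3/3) = 0.16667; P(data | bowl B) = (9/10)(1/9)(0/8) = 0; P(data | bowl C) = (5/8)(3/7)(2/6)(1/5) = 0.017857; P(data | bowl D) = (3/7)(4/6)(3/5)(2/4) = 0.085714; P(data | bowl E) = (2/5)(3/4)(2/3)(1/2) = 0.1.
The prior-weighted likelihoods are 1/5 · 0.16667 = 0.033333, 1/5 · 0 = 0, 1/5 · 0.017857 = 0.0035714, 1/5 · 0.085714 = 0.017143, 1/5 · 0.1 = 0.02; with total 0.074048.
So P(bowl E | data) = (0.02) / (0.074048) = 0.2701.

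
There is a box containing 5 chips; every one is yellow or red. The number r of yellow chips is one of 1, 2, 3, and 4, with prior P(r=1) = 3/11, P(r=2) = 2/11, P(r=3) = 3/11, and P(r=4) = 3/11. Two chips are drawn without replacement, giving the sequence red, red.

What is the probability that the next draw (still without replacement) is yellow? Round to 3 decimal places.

0.481

Compute the likelihood of the observed sequence for each case: P(data | r = 1) = (4/5)(3/4) = 3/5; P(data | r = 2) = (3/5)(2/4) = 3/10; P(data | r = 3) = (2/5)(1/4) = 1/10; P(data | r = 4) = (1/5)(0/4) = 0.
Weighting by the prior gives 3/11 · 3/5 = 9/55, 2/11 · 3/10 = 3/55, 3/11 · 1/10 = 3/110, 3/11 · 0 = 0; these sum to 27/110.
Dividing through by the total gives posterior P(r = 1 | data) = 2/3, P(r = 2 | data) = 2/9, P(r = 3 | data) = 1/9, P(r = 4 | data) = 0.
Averaging over the posterior, P(yellow next | data) = (1/3)(2/3) + (2/3)(2/9) + (1)(1/9) = 13/27.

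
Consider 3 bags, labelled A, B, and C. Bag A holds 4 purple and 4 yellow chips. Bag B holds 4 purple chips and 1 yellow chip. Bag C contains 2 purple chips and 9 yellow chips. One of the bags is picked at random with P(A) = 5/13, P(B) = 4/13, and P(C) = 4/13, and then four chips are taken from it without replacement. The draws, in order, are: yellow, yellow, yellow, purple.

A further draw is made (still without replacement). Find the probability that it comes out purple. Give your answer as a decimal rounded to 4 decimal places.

0.3611

For each hypothesis, P(data | H) works out to: P(data | bag A) = (4/8)(3/7)(2/6)(4/5) = 0.057143; P(data | bag B) = (1/5)(0/4) = 0; P(data | bag C) = (9/11)(8/10)(7/9)(2/8) = 0.12727.
Weighting by the prior gives 5/13 · 0.057143 = 0.021978, 4/13 · 0 = 0, 4/13 · 0.12727 = 0.039161; with total 0.061139.
Dividing through by the total gives posterior P(bag A | data) = 0.35948, P(bag B | data) = 0, P(bag C | data) = 0.64052.
Averaging over the posterior, P(purple next | data) = (3/4)(0.35948) + (1/7)(0.64052) = 0.36111.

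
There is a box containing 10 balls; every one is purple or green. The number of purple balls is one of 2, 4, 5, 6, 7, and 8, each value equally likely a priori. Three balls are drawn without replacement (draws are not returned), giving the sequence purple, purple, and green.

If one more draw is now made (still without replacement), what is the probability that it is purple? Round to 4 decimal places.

0.5824

The likelihood of the observed sequence under each hypothesis: P(data | r = 2) = (2/10)(1/9)(8/8) = 1/45; P(data | r = 4) = (4/10)(3/9)(6/8) = 1/10; P(data | r = 5) = (5/10)(4/9)(5/8) = 5/36; P(data | r = 6) = (6/10)(5/9)(4/8) = 1/6; P(data | r = 7) = (7/10)(6/9)(3/8) = 7/40; P(data | r = 8) = (8/10)(7/9)(2/8) = 7/45.
The prior-weighted likelihoods are 1/6 · 1/45 = 1/270, 1/6 · 1/10 = 1/60, 1/6 · 5/36 = 5/216, 1/6 · 1/6 = 1/36, 1/6 · 7/40 = 7/240, 1/6 · 7/45 = 7/270; summing to 91/720.
The posterior is then P(r = 2 | data) = 8/273, P(r = 4 | data) = 12/91, P(r = 5 | data) = 50/273, P(r = 6 | data) = 20/91, P(r = 7 | data) = 3/13, P(r = 8 | data) = 8/39.
So P(purple next | data) = Σ P(purple next | H) P(H | data) = (0)(8/273) + (2/7)(12/91) + (3/7)(50/273) + (4/7)(20/91) + (5/7)(3/13) + (6/7)(8/39) = 53/91.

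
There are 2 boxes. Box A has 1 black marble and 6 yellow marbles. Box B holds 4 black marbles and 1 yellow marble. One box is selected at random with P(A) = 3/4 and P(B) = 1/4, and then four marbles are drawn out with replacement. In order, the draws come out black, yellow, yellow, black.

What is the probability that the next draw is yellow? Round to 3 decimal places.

0.619

Compute the likelihood of the observed sequence for each case: P(data | box A) = (1/7)(6/7)(6/7)(1/7) = 0.014994; P(data | box B) = (4/5)(1/5)(1/5)(4/5) = 0.0256.
The prior-weighted likelihoods are 3/4 · 0.014994 = 0.011245, 1/4 · 0.0256 = 0.0064; these sum to 0.017645.
Normalising, the posterior is P(box A | data) = 0.6373, P(box B | data) = 0.3627.
Averaging over the posterior, P(yellow next | data) = (6/7)(0.6373) + (1/5)(0.3627) = 0.6188.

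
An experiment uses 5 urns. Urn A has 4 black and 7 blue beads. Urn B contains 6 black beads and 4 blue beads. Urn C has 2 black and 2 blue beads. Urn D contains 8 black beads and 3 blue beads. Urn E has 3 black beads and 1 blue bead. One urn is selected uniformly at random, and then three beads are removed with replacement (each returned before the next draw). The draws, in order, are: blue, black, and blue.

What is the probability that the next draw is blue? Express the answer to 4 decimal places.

Compute the likelihood of the observed sequence for each case: P(data | urn A) = (7/11)(4/11)(7/11) = 0.14726; P(data | urn B) = (4/10)(6/10)(4/10) = 0.096; P(data | urn C) = (2/4)(2/4)(2/4) = 0.125; P(data | urn D) = (3/11)(8/11)(3/11) = 0.054095; P(data | urn E) = (1/4)(3/4)(1/4) = 0.046875.
The prior-weighted likelihoods are 1/5 · 0.14726 = 0.029452, 1/5 · 0.096 = 0.0192, 1/5 · 0.125 = 0.025, 1/5 · 0.054095 = 0.010819, 1/5 · 0.046875 = 0.009375; these sum to 0.093845.
Normalising, the posterior is P(urn A | data) = 0.31383, P(urn B | data) = 0.20459, P(urn C | data) = 0.2664, P(urn D | data) = 0.11528, P(urn E | data) = 0.099898.
So P(blue next | data) = Σ P(blue next | H) P(H | data) = (7/11)(0.31383) + (2/5)(0.20459) + (1/2)(0.2664) + (3/11)(0.11528) + (1/4)(0.099898) = 0.47116.

0.4712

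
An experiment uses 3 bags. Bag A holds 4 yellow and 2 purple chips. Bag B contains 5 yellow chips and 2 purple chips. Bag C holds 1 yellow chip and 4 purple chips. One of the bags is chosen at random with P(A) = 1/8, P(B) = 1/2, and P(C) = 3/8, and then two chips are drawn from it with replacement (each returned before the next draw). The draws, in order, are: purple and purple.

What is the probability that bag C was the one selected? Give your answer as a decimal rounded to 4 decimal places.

The likelihood of the observed sequence under each hypothesis: P(data | bag A) = (2/6)(2/6) = 0.11111; P(data | bag B) = (2/7)(2/7) = 0.081633; P(data | bag C) = (4/5)(4/5) = 0.64.
The prior-weighted likelihoods are 1/8 · 0.11111 = 0.013889, 1/2 · 0.081633 = 0.040816, 3/8 · 0.64 = 0.24; with total 0.29471.
Hence P(bag C | data) = (0.24) / (0.29471) = 0.81437.

0.8144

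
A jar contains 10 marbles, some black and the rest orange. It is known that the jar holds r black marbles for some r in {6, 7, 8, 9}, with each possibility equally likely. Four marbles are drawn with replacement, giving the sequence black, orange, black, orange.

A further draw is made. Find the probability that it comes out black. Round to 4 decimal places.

For each hypothesis, P(data | H) works out to: P(data | r = 6) = (6/10)(4/10)(6/10)(4/10) = 0.0576; P(data | r = 7) = (7/10)(3/10)(7/10)(3/10) = 0.0441; P(data | r = 8) = (8/10)(2/10)(8/10)(2/10) = 0.0256; P(data | r = 9) = (9/10)(1/10)(9/10)(1/10) = 0.0081.
The prior-weighted likelihoods are 1/4 · 0.0576 = 0.0144, 1/4 · 0.0441 = 0.011025, 1/4 · 0.0256 = 0.0064, 1/4 · 0.0081 = 0.002025; with total 0.03385.
The posterior is then P(r = 6 | data) = 0.42541, P(r = 7 | data) = 0.3257, P(r = 8 | data) = 0.18907, P(r = 9 | data) = 0.059823.
Averaging over the posterior, P(black next | data) = (3/5)(0.42541) + (7/10)(0.3257) + (4/5)(0.18907) + (9/10)(0.059823) = 0.68833.

0.6883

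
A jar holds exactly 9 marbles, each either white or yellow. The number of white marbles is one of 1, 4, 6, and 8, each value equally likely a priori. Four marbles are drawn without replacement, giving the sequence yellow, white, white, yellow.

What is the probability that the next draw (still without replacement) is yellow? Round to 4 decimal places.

0.4286

For each hypothesis, P(data | H) works out to: P(data | r = 1) = (8/9)(1/8)(0/7) = 0; P(data | r = 4) = (5/9)(4/8)(3/7)(4/6) = 5/63; P(data | r = 6) = (3/9)(6/8)(5/7)(2/6) = 5/84; P(data | r = 8) = (1/9)(8/8)(7/7)(0/6) = 0.
Multiplying each by its prior: 1/4 · 0 = 0, 1/4 · 5/63 = 5/252, 1/4 · 5/84 = 5/336, 1/4 · 0 = 0; summing to 5/144.
Normalising, the posterior is P(r = 1 | data) = 0, P(r = 4 | data) = 4/7, P(r = 6 | data) = 3/7, P(r = 8 | data) = 0.
So P(yellow next | data) = Σ P(yellow next | H) P(H | data) = (3/5)(4/7) + (1/5)(3/7) = 3/7.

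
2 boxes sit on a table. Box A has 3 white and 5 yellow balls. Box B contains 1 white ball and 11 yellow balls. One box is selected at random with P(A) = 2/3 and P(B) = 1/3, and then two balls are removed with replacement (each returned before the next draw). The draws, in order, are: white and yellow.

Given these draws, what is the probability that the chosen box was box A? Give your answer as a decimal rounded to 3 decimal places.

For each hypothesis, P(data | H) works out to: P(data | box A) = (3/8)(5/8) = 15/64; P(data | box B) = (1/12)(11/12) = 11/144.
Multiplying each by its prior: 2/3 · 15/64 = 5/32, 1/3 · 11/144 = 11/432; summing to 157/864.
So P(box A | data) = (5/32) / (157/864) = 135/157.

0.860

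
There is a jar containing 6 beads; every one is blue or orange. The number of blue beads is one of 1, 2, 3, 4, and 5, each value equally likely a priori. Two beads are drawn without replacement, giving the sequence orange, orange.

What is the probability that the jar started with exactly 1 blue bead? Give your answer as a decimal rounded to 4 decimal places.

For each hypothesis, P(data | H) works out to: P(data | r = 1) = (5/6)(4/5) = 2/3; P(data | r = 2) = (4/6)(3/5) = 2/5; P(data | r = 3) = (3/6)(2/5) = 1/5; P(data | r = 4) = (2/6)(1/5) = 1/15; P(data | r = 5) = (1/6)(0/5) = 0.
The prior-weighted likelihoods are 1/5 · 2/3 = 2/15, 1/5 · 2/5 = 2/25, 1/5 · 1/5 = 1/25, 1/5 · 1/15 = 1/75, 1/5 · 0 = 0; summing to 4/15.
Therefore the posterior P(r = 1 | data) = (2/15) / (4/15) = 1/2.

0.5000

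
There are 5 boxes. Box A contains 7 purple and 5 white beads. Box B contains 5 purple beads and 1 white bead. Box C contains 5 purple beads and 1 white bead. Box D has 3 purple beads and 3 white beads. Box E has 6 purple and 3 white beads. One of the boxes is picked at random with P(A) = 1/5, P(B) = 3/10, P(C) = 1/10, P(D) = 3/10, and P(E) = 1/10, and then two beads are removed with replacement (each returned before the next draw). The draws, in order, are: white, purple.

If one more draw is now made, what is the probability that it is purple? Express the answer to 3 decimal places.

Under each hypothesis, the probability of the observed sequence is: P(data | box A) = (5/12)(7/12) = 35/144; P(data | box B) = (1/6)(5/6) = 5/36; P(data | box C) = (1/6)(5/6) = 5/36; P(data | box D) = (3/6)(3/6) = 1/4; P(data | box E) = (3/9)(6/9) = 2/9.
Multiplying each by its prior: 1/5 · 35/144 = 7/144, 3/10 · 5/36 = 1/24, 1/10 · 5/36 = 1/72, 3/10 · 1/4 = 3/40, 1/10 · 2/9 = 1/45; with total 29/144.
Dividing through by the total gives posterior P(box A | data) = 0.24138, P(box B | data) = 0.2069, P(box C | data) = 0.068966, P(box D | data) = 0.37241, P(box E | data) = 0.11034.
Averaging over the posterior, P(purple next | data) = (7/12)(0.24138) + (5/6)(0.2069) + (5/6)(0.068966) + (1/2)(0.37241) + (2/3)(0.11034) = 0.63046.

0.630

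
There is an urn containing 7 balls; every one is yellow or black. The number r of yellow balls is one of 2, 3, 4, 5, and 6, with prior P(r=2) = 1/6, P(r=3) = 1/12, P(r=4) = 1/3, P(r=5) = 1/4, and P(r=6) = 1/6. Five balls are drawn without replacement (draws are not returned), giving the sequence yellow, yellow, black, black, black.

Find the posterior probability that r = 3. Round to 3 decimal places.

0.214

The likelihood of the observed sequence under each hypothesis: P(data | r = 2) = (2/7)(1/6)(5/5)(4/4)(3/3) = 1/21; P(data | r = 3) = (3/7)(2/6)(4/5)(3/4)(2/3) = 2/35; P(data | r = 4) = (4/7)(3/6)(3/5)(2/4)(1/3) = 1/35; P(data | r = 5) = (5/7)(4/6)(2/5)(1/4)(0/3) = 0; P(data | r = 6) = (6/7)(5/6)(1/5)(0/4) = 0.
The prior-weighted likelihoods are 1/6 · 1/21 = 1/126, 1/12 · 2/35 = 1/210, 1/3 · 1/35 = 1/105, 1/4 · 0 = 0, 1/6 · 0 = 0; summing to 1/45.
Hence P(r = 3 | data) = (1/210) / (1/45) = 3/14.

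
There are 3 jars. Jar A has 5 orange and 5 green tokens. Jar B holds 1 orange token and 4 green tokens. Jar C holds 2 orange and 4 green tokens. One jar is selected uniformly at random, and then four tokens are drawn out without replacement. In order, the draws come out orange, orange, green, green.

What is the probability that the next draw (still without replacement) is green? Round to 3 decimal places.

Under each hypothesis, the probability of the observed sequence is: P(data | jar A) = (5/10)(4/9)(5/8)(4/7) = 5/63; P(data | jar B) = (1/5)(0/4) = 0; P(data | jar C) = (2/6)(1/5)(4/4)(3/3) = 1/15.
Multiplying each by its prior: 1/3 · 5/63 = 5/189, 1/3 · 0 = 0, 1/3 · 1/15 = 1/45; summing to 46/945.
Dividing through by the total gives posterior P(jar A | data) = 25/46, P(jar B | data) = 0, P(jar C | data) = 21/46.
Averaging over the posterior, P(green next | data) = (1/2)(25/46) + (1)(21/46) = 67/92.

0.728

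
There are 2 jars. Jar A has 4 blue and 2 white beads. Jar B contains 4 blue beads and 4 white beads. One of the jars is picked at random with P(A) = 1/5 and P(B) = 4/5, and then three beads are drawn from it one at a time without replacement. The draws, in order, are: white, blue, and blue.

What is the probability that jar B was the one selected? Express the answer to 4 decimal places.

Compute the likelihood of the observed sequence for each case: P(data | jar A) = (2/6)(4/5)(3/4) = 1/5; P(data | jar B) = (4/8)(4/7)(3/6) = 1/7.
The prior-weighted likelihoods are 1/5 · 1/5 = 1/25, 4/5 · 1/7 = 4/35; these sum to 27/175.
So P(jar B | data) = (4/35) / (27/175) = 20/27.

0.7407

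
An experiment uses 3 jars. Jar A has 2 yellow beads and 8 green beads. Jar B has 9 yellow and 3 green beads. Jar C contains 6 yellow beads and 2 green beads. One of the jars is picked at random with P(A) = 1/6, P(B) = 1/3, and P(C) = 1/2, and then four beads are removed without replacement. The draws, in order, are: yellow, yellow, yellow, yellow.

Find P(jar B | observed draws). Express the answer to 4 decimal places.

The likelihood of the observed sequence under each hypothesis: P(data | jar A) = (2/10)(1/9)(0/8) = 0; P(data | jar B) = (9/12)(8/11)(7/10)(6/9) = 0.25455; P(data | jar C) = (6/8)(5/7)(4/6)(3/5) = 0.21429.
The prior-weighted likelihoods are 1/6 · 0 = 0, 1/3 · 0.25455 = 0.084848, 1/2 · 0.21429 = 0.10714; summing to 0.19199.
Hence P(jar B | data) = (0.084848) / (0.19199) = 0.44194.

0.4419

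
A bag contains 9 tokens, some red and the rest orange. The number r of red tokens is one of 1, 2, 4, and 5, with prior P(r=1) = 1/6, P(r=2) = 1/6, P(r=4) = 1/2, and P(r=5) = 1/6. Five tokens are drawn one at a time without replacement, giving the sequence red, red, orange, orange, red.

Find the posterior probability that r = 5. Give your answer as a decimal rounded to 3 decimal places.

For each hypothesis, P(data | H) works out to: P(data | r = 1) = (1/9)(0/8) = 0; P(data | r = 2) = (2/9)(1/8)(7/7)(6/6)(0/5) = 0; P(data | r = 4) = (4/9)(3/8)(5/7)(4/6)(2/5) = 2/63; P(data | r = 5) = (5/9)(4/8)(4/7)(3/6)(3/5) = 1/21.
Weighting by the prior gives 1/6 · 0 = 0, 1/6 · 0 = 0, 1/2 · 2/63 = 1/63, 1/6 · 1/21 = 1/126; summing to 1/42.
Hence P(r = 5 | data) = (1/126) / (1/42) = 1/3.

0.333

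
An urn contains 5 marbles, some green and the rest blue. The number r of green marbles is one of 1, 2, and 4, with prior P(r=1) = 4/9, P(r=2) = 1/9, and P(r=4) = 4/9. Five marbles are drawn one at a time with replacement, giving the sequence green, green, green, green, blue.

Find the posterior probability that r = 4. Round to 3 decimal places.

0.941

For each hypothesis, P(data | H) works out to: P(data | r = 1) = (1/5)(1/5)(1/5)(1/5)(4/5) = 0.00128; P(data | r = 2) = (2/5)(2/5)(2/5)(2/5)(3/5) = 0.01536; P(data | r = 4) = (4/5)(4/5)(4/5)(4/5)(1/5) = 0.08192.
The prior-weighted likelihoods are 4/9 · 0.00128 = 0.00056889, 1/9 · 0.01536 = 0.0017067, 4/9 · 0.08192 = 0.036409; summing to 0.038684.
Hence P(r = 4 | data) = (0.036409) / (0.038684) = 0.94118.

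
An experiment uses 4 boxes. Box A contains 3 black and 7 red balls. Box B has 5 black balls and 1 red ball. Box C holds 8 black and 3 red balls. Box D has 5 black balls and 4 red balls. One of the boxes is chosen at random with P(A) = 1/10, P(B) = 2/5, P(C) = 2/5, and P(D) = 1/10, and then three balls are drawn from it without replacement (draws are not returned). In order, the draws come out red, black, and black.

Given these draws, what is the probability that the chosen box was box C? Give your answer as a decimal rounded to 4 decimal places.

0.4344

The likelihood of the observed sequence under each hypothesis: P(data | box A) = (7/10)(3/9)(2/8) = 0.058333; P(data | box B) = (1/6)(5/5)(4/4) = 0.16667; P(data | box C) = (3/11)(8/10)(7/9) = 0.1697; P(data | box D) = (4/9)(5/8)(4/7) = 0.15873.
Weighting by the prior gives 1/10 · 0.058333 = 0.0058333, 2/5 · 0.16667 = 0.066667, 2/5 · 0.1697 = 0.067879, 1/10 · 0.15873 = 0.015873; these sum to 0.15625.
Therefore the posterior P(box C | data) = (0.067879) / (0.15625) = 0.43442.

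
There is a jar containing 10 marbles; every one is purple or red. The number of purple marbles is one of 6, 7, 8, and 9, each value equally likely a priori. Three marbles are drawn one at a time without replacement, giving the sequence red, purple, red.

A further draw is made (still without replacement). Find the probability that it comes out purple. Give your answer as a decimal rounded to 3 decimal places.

Compute the likelihood of the observed sequence for each case: P(data | r = 6) = (4/10)(6/9)(3/8) = 1/10; P(data | r = 7) = (3/10)(7/9)(2/8) = 7/120; P(data | r = 8) = (2/10)(8/9)(1/8) = 1/45; P(data | r = 9) = (1/10)(9/9)(0/8) = 0.
Weighting by the prior gives 1/4 · 1/10 = 1/40, 1/4 · 7/120 = 7/480, 1/4 · 1/45 = 1/180, 1/4 · 0 = 0; these sum to 13/288.
Dividing through by the total gives posterior P(r = 6 | data) = 36/65, P(r = 7 | data) = 21/65, P(r = 8 | data) = 8/65, P(r = 9 | data) = 0.
So P(purple next | data) = Σ P(purple next | H) P(H | data) = (5/7)(36/65) + (6/7)(21/65) + (1)(8/65) = 362/455.

0.796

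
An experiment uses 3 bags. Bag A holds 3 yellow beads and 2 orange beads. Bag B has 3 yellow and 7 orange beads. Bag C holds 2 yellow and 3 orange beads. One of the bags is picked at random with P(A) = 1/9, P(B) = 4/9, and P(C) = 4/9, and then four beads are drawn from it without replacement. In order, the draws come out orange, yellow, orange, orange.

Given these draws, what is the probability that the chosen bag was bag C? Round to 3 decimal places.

The likelihood of the observed sequence under each hypothesis: P(data | bag A) = (2/5)(3/4)(1/3)(0/2) = 0; P(data | bag B) = (7/10)(3/9)(6/8)(5/7) = 1/8; P(data | bag C) = (3/5)(2/4)(2/3)(1/2) = 1/10.
The prior-weighted likelihoods are 1/9 · 0 = 0, 4/9 · 1/8 = 1/18, 4/9 · 1/10 = 2/45; summing to 1/10.
So P(bag C | data) = (2/45) / (1/10) = 4/9.

0.444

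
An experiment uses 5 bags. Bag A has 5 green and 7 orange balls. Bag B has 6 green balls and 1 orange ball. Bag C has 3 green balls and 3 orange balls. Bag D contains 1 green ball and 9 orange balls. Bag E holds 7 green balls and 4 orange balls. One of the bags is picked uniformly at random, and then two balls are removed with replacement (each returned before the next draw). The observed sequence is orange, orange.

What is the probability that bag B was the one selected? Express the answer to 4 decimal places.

Under each hypothesis, the probability of the observed sequence is: P(data | bag A) = (7/12)(7/12) = 0.34028; P(data | bag B) = (1/7)(1/7) = 0.020408; P(data | bag C) = (3/6)(3/6) = 0.25; P(data | bag D) = (9/10)(9/10) = 0.81; P(data | bag E) = (4/11)(4/11) = 0.13223.
The prior-weighted likelihoods are 1/5 · 0.34028 = 0.068056, 1/5 · 0.020408 = 0.0040816, 1/5 · 0.25 = 0.05, 1/5 · 0.81 = 0.162, 1/5 · 0.13223 = 0.026446; these sum to 0.31058.
Hence P(bag B | data) = (0.0040816) / (0.31058) = 0.013142.

0.0131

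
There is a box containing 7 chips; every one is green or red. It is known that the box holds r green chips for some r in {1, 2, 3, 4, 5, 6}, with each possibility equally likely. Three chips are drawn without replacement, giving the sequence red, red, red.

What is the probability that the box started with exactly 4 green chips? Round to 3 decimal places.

Compute the likelihood of the observed sequence for each case: P(data | r = 1) = (6/7)(5/6)(4/5) = 4/7; P(data | r = 2) = (5/7)(4/6)(3/5) = 2/7; P(data | r = 3) = (4/7)(3/6)(2/5) = 4/35; P(data | r = 4) = (3/7)(2/6)(1/5) = 1/35; P(data | r = 5) = (2/7)(1/6)(0/5) = 0; P(data | r = 6) = (1/7)(0/6) = 0.
Multiplying each by its prior: 1/6 · 4/7 = 2/21, 1/6 · 2/7 = 1/21, 1/6 · 4/35 = 2/105, 1/6 · 1/35 = 1/210, 1/6 · 0 = 0, 1/6 · 0 = 0; these sum to 1/6.
So P(r = 4 | data) = (1/210) / (1/6) = 1/35.

0.029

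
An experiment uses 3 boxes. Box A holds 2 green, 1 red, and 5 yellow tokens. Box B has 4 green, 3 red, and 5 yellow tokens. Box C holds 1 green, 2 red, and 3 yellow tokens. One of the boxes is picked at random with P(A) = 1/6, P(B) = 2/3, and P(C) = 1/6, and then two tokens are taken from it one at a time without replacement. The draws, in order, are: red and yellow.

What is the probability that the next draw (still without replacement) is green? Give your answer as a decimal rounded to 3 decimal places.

0.352

Compute the likelihood of the observed sequence for each case: P(data | box A) = (1/8)(5/7) = 0.089286; P(data | box B) = (3/12)(5/11) = 0.11364; P(data | box C) = (2/6)(3/5) = 0.2.
Weighting by the prior gives 1/6 · 0.089286 = 0.014881, 2/3 · 0.11364 = 0.075758, 1/6 · 0.2 = 0.033333; with total 0.12397.
Dividing through by the total gives posterior P(box A | data) = 0.12003, P(box B | data) = 0.61109, P(box C | data) = 0.26888.
The predictive probability is P(green next | data) = (1/3)(0.12003) + (2/5)(0.61109) + (1/4)(0.26888) = 0.35167.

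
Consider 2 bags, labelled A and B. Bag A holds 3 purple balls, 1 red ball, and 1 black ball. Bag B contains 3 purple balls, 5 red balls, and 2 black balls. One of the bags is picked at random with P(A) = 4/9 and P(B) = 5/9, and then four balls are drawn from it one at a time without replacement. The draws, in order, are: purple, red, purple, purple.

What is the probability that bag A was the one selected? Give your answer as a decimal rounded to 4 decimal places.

Under each hypothesis, the probability of the observed sequence is: P(data | bag A) = (3/5)(1/4)(2/3)(1/2) = 0.05; P(data | bag B) = (3/10)(5/9)(2/8)(1/7) = 0.0059524.
Multiplying each by its prior: 4/9 · 0.05 = 0.022222, 5/9 · 0.0059524 = 0.0033069; these sum to 0.025529.
Therefore the posterior P(bag A | data) = (0.022222) / (0.025529) = 0.87047.

0.8705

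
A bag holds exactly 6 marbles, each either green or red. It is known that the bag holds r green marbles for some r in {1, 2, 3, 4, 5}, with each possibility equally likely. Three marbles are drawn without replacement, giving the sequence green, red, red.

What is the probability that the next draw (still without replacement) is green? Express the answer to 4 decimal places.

For each hypothesis, P(data | H) works out to: P(data | r = 1) = (1/6)(5/5)(4/4) = 1/6; P(data | r = 2) = (2/6)(4/5)(3/4) = 1/5; P(data | r = 3) = (3/6)(3/5)(2/4) = 3/20; P(data | r = 4) = (4/6)(2/5)(1/4) = 1/15; P(data | r = 5) = (5/6)(1/5)(0/4) = 0.
The prior-weighted likelihoods are 1/5 · 1/6 = 1/30, 1/5 · 1/5 = 1/25, 1/5 · 3/20 = 3/100, 1/5 · 1/15 = 1/75, 1/5 · 0 = 0; with total 7/60.
The posterior is then P(r = 1 | data) = 2/7, P(r = 2 | data) = 12/35, P(r = 3 | data) = 9/35, P(r = 4 | data) = 4/35, P(r = 5 | data) = 0.
So P(green next | data) = Σ P(green next | H) P(H | data) = (0)(2/7) + (1/3)(12/35) + (2/3)(9/35) + (1)(4/35) = 2/5.

0.4000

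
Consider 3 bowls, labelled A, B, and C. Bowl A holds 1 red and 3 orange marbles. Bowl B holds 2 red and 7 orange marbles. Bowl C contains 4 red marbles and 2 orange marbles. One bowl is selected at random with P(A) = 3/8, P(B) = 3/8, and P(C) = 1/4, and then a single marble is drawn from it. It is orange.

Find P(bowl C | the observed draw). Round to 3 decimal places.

Compute the likelihood of this draw for each case: P(data | bowl A) = (3/4) = 3/4; P(data | bowl B) = (7/9) = 7/9; P(data | bowl C) = (2/6) = 1/3.
Multiplying each by its prior: 3/8 · 3/4 = 9/32, 3/8 · 7/9 = 7/24, 1/4 · 1/3 = 1/12; summing to 21/32.
By Bayes' rule, P(bowl C | data) = (1/12) / (21/32) = 8/63.

0.127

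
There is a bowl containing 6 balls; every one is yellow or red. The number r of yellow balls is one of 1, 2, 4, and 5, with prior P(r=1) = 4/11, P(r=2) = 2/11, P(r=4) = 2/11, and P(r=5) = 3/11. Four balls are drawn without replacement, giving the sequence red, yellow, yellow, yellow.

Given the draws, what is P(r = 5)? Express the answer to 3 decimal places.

0.652

For each hypothesis, P(data | H) works out to: P(data | r = 1) = (5/6)(1/5)(0/4) = 0; P(data | r = 2) = (4/6)(2/5)(1/4)(0/3) = 0; P(data | r = 4) = (2/6)(4/5)(3/4)(2/3) = 2/15; P(data | r = 5) = (1/6)(5/5)(4/4)(3/3) = 1/6.
Multiplying each by its prior: 4/11 · 0 = 0, 2/11 · 0 = 0, 2/11 · 2/15 = 4/165, 3/11 · 1/6 = 1/22; with total 23/330.
Hence P(r = 5 | data) = (1/22) / (23/330) = 15/23.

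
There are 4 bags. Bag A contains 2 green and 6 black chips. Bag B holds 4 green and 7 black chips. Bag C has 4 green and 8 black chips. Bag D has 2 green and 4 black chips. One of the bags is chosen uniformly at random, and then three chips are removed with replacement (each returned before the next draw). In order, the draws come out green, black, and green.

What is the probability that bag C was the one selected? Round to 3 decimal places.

Under each hypothesis, the probability of the observed sequence is: P(data | bag A) = (2/8)(6/8)(2/8) = 0.046875; P(data | bag B) = (4/11)(7/11)(4/11) = 0.084147; P(data | bag C) = (4/12)(8/12)(4/12) = 0.074074; P(data | bag D) = (2/6)(4/6)(2/6) = 0.074074.
Weighting by the prior gives 1/4 · 0.046875 = 0.011719, 1/4 · 0.084147 = 0.021037, 1/4 · 0.074074 = 0.018519, 1/4 · 0.074074 = 0.018519; summing to 0.069793.
Hence P(bag C | data) = (0.018519) / (0.069793) = 0.26534.

0.265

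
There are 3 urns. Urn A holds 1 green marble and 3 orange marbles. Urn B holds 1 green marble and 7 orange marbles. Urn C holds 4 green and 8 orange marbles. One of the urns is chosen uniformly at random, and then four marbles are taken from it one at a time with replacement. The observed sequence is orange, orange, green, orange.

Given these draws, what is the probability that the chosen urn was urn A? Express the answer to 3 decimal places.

0.366

Under each hypothesis, the probability of the observed sequence is: P(data | urn A) = (3/4)(3/4)(1/4)(3/4) = 0.10547; P(data | urn B) = (7/8)(7/8)(1/8)(7/8) = 0.08374; P(data | urn C) = (8/12)(8/12)(4/12)(8/12) = 0.098765.
Weighting by the prior gives 1/3 · 0.10547 = 0.035156, 1/3 · 0.08374 = 0.027913, 1/3 · 0.098765 = 0.032922; these sum to 0.095991.
Hence P(urn A | data) = (0.035156) / (0.095991) = 0.36624.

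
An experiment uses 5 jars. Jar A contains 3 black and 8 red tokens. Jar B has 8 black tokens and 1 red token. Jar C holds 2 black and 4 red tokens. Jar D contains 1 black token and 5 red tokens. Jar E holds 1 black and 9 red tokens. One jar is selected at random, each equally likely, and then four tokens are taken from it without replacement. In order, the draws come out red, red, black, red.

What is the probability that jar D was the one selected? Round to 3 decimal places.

0.316

Compute the likelihood of the observed sequence for each case: P(data | jar A) = (8/11)(7/10)(3/9)(6/8) = 7/55; P(data | jar B) = (1/9)(0/8) = 0; P(data | jar C) = (4/6)(3/5)(2/4)(2/3) = 2/15; P(data | jar D) = (5/6)(4/5)(1/4)(3/3) = 1/6; P(data | jar E) = (9/10)(8/9)(1/8)(7/7) = 1/10.
Weighting by the prior gives 1/5 · 7/55 = 7/275, 1/5 · 0 = 0, 1/5 · 2/15 = 2/75, 1/5 · 1/6 = 1/30, 1/5 · 1/10 = 1/50; summing to 29/275.
Hence P(jar D | data) = (1/30) / (29/275) = 55/174.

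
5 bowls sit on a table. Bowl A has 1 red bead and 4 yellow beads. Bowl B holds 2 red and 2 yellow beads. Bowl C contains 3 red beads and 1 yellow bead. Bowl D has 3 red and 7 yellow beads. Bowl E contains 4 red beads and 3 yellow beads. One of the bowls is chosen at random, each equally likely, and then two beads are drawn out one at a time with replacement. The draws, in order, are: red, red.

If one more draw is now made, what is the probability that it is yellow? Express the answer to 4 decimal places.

Compute the likelihood of the observed sequence for each case: P(data | bowl A) = (1/5)(1/5) = 0.04; P(data | bowl B) = (2/4)(2/4) = 0.25; P(data | bowl C) = (3/4)(3/4) = 0.5625; P(data | bowl D) = (3/10)(3/10) = 0.09; P(data | bowl E) = (4/7)(4/7) = 0.32653.
Multiplying each by its prior: 1/5 · 0.04 = 0.008, 1/5 · 0.25 = 0.05, 1/5 · 0.5625 = 0.1125, 1/5 · 0.09 = 0.018, 1/5 · 0.32653 = 0.065306; these sum to 0.25381.
Normalising, the posterior is P(bowl A | data) = 0.03152, P(bowl B | data) = 0.197, P(bowl C | data) = 0.44325, P(bowl D | data) = 0.07092, P(bowl E | data) = 0.25731.
So P(yellow next | data) = Σ P(yellow next | H) P(H | data) = (4/5)(0.03152) + (1/2)(0.197) + (1/4)(0.44325) + (7/10)(0.07092) + (3/7)(0.25731) = 0.39445.

0.3944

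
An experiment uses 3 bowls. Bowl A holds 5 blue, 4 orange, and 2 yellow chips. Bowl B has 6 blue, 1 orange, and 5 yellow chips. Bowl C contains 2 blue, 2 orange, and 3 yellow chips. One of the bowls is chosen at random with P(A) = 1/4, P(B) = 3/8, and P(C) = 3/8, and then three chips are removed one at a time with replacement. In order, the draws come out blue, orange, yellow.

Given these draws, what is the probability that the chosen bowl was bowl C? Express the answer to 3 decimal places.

0.483

Compute the likelihood of the observed sequence for each case: P(data | bowl A) = (5/11)(4/11)(2/11) = 0.030053; P(data | bowl B) = (6/12)(1/12)(5/12) = 0.017361; P(data | bowl C) = (2/7)(2/7)(3/7) = 0.034985.
Multiplying each by its prior: 1/4 · 0.030053 = 0.0075131, 3/8 · 0.017361 = 0.0065104, 3/8 · 0.034985 = 0.01312; with total 0.027143.
So P(bowl C | data) = (0.01312) / (0.027143) = 0.48335.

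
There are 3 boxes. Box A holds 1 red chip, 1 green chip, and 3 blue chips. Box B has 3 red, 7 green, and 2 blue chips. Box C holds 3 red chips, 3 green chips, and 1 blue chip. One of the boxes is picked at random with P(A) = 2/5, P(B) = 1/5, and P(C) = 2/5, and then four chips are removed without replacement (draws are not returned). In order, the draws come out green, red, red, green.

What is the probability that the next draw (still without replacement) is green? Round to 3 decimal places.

For each hypothesis, P(data | H) works out to: P(data | box A) = (1/5)(1/4)(0/3) = 0; P(data | box B) = (7/12)(3/11)(2/10)(6/9) = 0.021212; P(data | box C) = (3/7)(3/6)(2/5)(2/4) = 0.042857.
The prior-weighted likelihoods are 2/5 · 0 = 0, 1/5 · 0.021212 = 0.0042424, 2/5 · 0.042857 = 0.017143; these sum to 0.021385.
Normalising, the posterior is P(box A | data) = 0, P(box B | data) = 0.19838, P(box C | data) = 0.80162.
So P(green next | data) = Σ P(green next | H) P(H | data) = (5/8)(0.19838) + (1/3)(0.80162) = 0.39119.

0.391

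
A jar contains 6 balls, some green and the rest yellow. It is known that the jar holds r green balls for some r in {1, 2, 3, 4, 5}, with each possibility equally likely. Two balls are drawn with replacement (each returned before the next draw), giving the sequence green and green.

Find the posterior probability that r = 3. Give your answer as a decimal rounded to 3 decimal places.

0.164

Under each hypothesis, the probability of the observed sequence is: P(data | r = 1) = (1/6)(1/6) = 1/36; P(data | r = 2) = (2/6)(2/6) = 1/9; P(data | r = 3) = (3/6)(3/6) = 1/4; P(data | r = 4) = (4/6)(4/6) = 4/9; P(data | r = 5) = (5/6)(5/6) = 25/36.
Weighting by the prior gives 1/5 · 1/36 = 1/180, 1/5 · 1/9 = 1/45, 1/5 · 1/4 = 1/20, 1/5 · 4/9 = 4/45, 1/5 · 25/36 = 5/36; with total 11/36.
Hence P(r = 3 | data) = (1/20) / (11/36) = 9/55.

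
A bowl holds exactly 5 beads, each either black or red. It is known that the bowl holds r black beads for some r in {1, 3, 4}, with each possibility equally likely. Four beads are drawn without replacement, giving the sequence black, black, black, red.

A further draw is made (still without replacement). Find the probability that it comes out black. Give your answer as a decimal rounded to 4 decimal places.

Compute the likelihood of the observed sequence for each case: P(data | r = 1) = (1/5)(0/4) = 0; P(data | r = 3) = (3/5)(2/4)(1/3)(2/2) = 1/10; P(data | r = 4) = (4/5)(3/4)(2/3)(1/2) = 1/5.
Multiplying each by its prior: 1/3 · 0 = 0, 1/3 · 1/10 = 1/30, 1/3 · 1/5 = 1/15; with total 1/10.
Normalising, the posterior is P(r = 1 | data) = 0, P(r = 3 | data) = 1/3, P(r = 4 | data) = 2/3.
The predictive probability is P(black next | data) = (0)(1/3) + (1)(2/3) = 2/3.

0.6667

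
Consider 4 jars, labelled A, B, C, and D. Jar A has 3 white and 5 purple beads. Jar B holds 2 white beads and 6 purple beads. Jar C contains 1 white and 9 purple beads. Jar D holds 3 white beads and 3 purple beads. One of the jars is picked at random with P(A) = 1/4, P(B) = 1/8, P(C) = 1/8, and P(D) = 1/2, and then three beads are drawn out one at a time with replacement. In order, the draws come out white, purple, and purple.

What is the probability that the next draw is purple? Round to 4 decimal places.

The likelihood of the observed sequence under each hypothesis: P(data | jar A) = (3/8)(5/8)(5/8) = 0.14648; P(data | jar B) = (2/8)(6/8)(6/8) = 0.14062; P(data | jar C) = (1/10)(9/10)(9/10) = 0.081; P(data | jar D) = (3/6)(3/6)(3/6) = 0.125.
The prior-weighted likelihoods are 1/4 · 0.14648 = 0.036621, 1/8 · 0.14062 = 0.017578, 1/8 · 0.081 = 0.010125, 1/2 · 0.125 = 0.0625; summing to 0.12682.
Dividing through by the total gives posterior P(jar A | data) = 0.28875, P(jar B | data) = 0.1386, P(jar C | data) = 0.079835, P(jar D | data) = 0.49281.
The predictive probability is P(purple next | data) = (5/8)(0.28875) + (3/4)(0.1386) + (9/10)(0.079835) + (1/2)(0.49281) = 0.60268.

0.6027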